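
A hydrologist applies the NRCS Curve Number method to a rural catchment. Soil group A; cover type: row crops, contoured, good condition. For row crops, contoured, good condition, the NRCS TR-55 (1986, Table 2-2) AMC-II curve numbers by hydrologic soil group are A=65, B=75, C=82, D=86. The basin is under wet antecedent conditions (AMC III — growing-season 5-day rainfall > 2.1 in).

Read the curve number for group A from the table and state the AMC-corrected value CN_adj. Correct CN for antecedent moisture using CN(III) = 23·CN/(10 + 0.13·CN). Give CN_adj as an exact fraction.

NRCS table: row crops, contoured, good condition, soil group A → CN(II) = 65
CN(III) from CN(II)=65: (23·65)/(10 + 0.13·65) = 29900/369 ≈ 81.030

CN_adj = 29900/369 ≈ 81.030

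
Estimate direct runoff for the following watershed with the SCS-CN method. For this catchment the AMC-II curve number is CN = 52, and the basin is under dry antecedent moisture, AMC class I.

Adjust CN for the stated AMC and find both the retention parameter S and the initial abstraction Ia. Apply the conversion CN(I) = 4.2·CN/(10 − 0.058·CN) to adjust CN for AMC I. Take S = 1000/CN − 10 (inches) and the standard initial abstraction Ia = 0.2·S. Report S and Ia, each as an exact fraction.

S = 2000/91 in ≈ 21.978 in; Ia = 400/91 in ≈ 4.396 in

CN(I) from CN(II)=52: (4.2·52)/(10 − 0.058·52) = 9100/291 ≈ 31.271
Retention S: 1000/CN − 10 with CN=31.271 → S = 2000/91 ≈ 21.978 in
Initial abstraction Ia = S/5 = (2000/91)/5 = 400/91 ≈ 4.396 in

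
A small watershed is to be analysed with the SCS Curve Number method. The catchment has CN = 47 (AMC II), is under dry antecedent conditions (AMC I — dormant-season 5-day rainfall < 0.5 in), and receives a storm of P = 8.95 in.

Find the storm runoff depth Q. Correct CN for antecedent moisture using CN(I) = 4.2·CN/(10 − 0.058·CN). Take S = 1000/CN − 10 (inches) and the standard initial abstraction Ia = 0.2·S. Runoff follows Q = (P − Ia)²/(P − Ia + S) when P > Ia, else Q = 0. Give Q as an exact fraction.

Q = 4994672929/11857285020 in ≈ 0.421 in

Dry (AMC I): CN(I) = 4.2·47/(10 − 0.058·47) = (987/5)/(3637/500) = 98700/3637 ≈ 27.138
Max retention: S = 1000/(98700/3637) − 10 = 26500/987 in (≈ 26.849 in)
Ia = 0.2S: 0.2·26.849 = 5.370 in (exactly 5300/987)
Excess rainfall: 8.950 − 5.370 = 3.580 in; P > Ia so Q > 0
Runoff Q = (P−Ia)²/(P−Ia+S) = (3.580)²/(3.580+26.849) = 4994672929/11857285020 ≈ 0.421 in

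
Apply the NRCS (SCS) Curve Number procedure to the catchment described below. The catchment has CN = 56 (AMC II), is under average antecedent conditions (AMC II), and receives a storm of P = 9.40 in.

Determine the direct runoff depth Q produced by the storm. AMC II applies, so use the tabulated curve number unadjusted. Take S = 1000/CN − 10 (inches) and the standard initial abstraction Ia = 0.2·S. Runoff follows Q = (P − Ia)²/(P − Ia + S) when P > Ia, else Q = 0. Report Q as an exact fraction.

Average conditions: CN = 56 (no AMC adjustment).
Retention S: 1000/CN − 10 with CN=56.000 → S = 55/7 ≈ 7.857 in
Initial abstraction Ia = S/5 = (55/7)/5 = 11/7 ≈ 1.571 in
P − Ia = 9.400 − 1.571 = 274/35 ≈ 7.829 in (> 0, runoff occurs)
Runoff Q = (P−Ia)²/(P−Ia+S) = (7.829)²/(7.829+7.857) = 75076/19215 ≈ 3.907 in

Q = 75076/19215 in ≈ 3.907 in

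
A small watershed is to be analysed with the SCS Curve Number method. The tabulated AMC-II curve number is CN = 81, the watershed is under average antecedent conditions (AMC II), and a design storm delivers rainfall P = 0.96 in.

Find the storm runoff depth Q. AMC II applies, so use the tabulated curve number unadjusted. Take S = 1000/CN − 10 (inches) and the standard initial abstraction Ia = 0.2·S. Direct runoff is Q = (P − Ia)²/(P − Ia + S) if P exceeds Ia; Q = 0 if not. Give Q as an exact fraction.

Average conditions: CN = 81 (no AMC adjustment).
Retention S: 1000/CN − 10 with CN=81.000 → S = 190/81 ≈ 2.346 in
Ia = 0.2S: 0.2·2.346 = 0.469 in (exactly 38/81)
Excess rainfall: 0.960 − 0.469 = 0.491 in; P > Ia so Q > 0
Q: (994/2025)² ÷ (5744/2025) = 247009/2907900 in (≈ 0.085 in)

Q = 247009/2907900 in ≈ 0.085 in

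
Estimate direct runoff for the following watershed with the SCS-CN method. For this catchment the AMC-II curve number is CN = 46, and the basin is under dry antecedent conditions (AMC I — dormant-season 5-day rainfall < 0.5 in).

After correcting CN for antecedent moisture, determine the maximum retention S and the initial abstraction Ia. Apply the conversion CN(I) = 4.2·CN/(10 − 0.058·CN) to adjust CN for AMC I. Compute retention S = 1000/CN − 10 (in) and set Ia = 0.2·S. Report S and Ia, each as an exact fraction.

S = 4500/161 in ≈ 27.950 in; Ia = 900/161 in ≈ 5.590 in

Adjust CN=46 to AMC I: 4.2·46/(10 − 0.058·46) → (966/5) ÷ (1833/250) = 16100/611 ≈ 26.350
Retention S: 1000/CN − 10 with CN=26.350 → S = 4500/161 ≈ 27.950 in
Ia = 0.2·(4500/161) = 900/161 in ≈ 5.590 in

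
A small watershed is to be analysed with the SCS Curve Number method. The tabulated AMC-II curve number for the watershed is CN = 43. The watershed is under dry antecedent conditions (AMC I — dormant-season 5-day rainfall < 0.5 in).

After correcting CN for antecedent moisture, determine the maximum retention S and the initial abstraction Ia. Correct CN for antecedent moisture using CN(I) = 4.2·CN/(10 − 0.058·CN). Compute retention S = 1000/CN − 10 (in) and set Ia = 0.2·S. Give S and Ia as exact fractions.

CN(I) from CN(II)=43: (4.2·43)/(10 − 0.058·43) = 30100/1251 ≈ 24.061
Max retention: S = 1000/(30100/1251) − 10 = 9500/301 in (≈ 31.561 in)
Ia = 0.2S: 0.2·31.561 = 6.312 in (exactly 1900/301)

S = 9500/301 in ≈ 31.561 in; Ia = 1900/301 in ≈ 6.312 in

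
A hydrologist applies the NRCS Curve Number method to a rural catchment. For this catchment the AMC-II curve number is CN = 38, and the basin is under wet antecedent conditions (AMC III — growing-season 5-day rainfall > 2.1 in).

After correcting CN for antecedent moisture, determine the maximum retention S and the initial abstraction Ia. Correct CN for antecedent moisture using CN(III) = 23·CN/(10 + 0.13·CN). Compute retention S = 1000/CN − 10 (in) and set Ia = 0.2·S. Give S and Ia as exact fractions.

Wet (AMC III): CN(III) = 23·38/(10 + 0.13·38) = 874/(747/50) = 43700/747 ≈ 58.501
Retention S: 1000/CN − 10 with CN=58.501 → S = 3100/437 ≈ 7.094 in
Ia = 0.2S: 0.2·7.094 = 1.419 in (exactly 620/437)

S = 3100/437 in ≈ 7.094 in; Ia = 620/437 in ≈ 1.419 in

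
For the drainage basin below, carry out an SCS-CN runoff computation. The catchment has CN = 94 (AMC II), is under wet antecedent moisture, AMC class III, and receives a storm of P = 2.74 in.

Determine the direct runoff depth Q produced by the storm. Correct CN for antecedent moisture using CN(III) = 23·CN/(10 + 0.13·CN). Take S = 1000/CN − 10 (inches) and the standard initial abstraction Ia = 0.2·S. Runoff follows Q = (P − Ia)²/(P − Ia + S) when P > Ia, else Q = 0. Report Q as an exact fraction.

Adjust CN=94 to AMC III: 23·94/(10 + 0.13·94) → 2162 ÷ (1111/50) = 108100/1111 ≈ 97.300
S = 1000/(108100/1111) − 10 = 300/1081 in ≈ 0.278 in
Ia = 0.2·(300/1081) = 60/1081 in ≈ 0.056 in
P − Ia = 2.740 − 0.056 = 145097/54050 ≈ 2.684 in (> 0, runoff occurs)
Q = (145097/54050)²/((145097/54050) + 300/1081) = (21053139409/2921402500)/(160097/54050) = 21053139409/8653242850 in ≈ 2.433 in

Q = 21053139409/8653242850 in ≈ 2.433 in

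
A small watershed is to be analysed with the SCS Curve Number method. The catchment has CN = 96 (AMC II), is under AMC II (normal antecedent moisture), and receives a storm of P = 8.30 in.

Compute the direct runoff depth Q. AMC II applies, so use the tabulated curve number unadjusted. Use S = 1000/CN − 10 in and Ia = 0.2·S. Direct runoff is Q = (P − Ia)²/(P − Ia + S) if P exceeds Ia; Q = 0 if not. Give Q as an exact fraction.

Q = 243049/31080 in ≈ 7.820 in

CN(II) = 96; AMC II needs no correction.
S = 1000/96 − 10 = 5/12 in ≈ 0.417 in
Ia = 0.2S: 0.2·0.417 = 0.083 in (exactly 1/12)
Excess rainfall: 8.300 − 0.083 = 8.217 in; P > Ia so Q > 0
Q: (493/60)² ÷ (259/30) = 243049/31080 in (≈ 7.820 in)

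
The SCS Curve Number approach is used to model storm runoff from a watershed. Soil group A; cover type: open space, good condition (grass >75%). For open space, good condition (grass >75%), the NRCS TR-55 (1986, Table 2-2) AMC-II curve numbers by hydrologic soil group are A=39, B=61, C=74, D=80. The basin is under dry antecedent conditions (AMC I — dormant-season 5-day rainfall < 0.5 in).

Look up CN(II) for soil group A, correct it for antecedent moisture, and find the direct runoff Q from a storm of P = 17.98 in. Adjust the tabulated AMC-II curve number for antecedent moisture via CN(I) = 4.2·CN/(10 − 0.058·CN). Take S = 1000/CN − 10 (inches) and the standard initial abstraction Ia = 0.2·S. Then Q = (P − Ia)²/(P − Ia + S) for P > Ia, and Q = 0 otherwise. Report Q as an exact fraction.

Q = 186003300961/80109706950 in ≈ 2.322 in

NRCS table: open space, good condition (grass >75%), soil group A → CN(II) = 39
Dry (AMC I): CN(I) = 4.2·39/(10 − 0.058·39) = (819/5)/(3869/500) = 81900/3869 ≈ 21.168
Max retention: S = 1000/(81900/3869) − 10 = 30500/819 in (≈ 37.241 in)
Initial abstraction Ia = S/5 = (30500/819)/5 = 6100/819 ≈ 7.448 in
Since P=17.980 > Ia=7.448: effective rainfall P−Ia = 431281/40950 in
Runoff Q = (P−Ia)²/(P−Ia+S) = (10.532)²/(10.532+37.241) = 186003300961/80109706950 ≈ 2.322 in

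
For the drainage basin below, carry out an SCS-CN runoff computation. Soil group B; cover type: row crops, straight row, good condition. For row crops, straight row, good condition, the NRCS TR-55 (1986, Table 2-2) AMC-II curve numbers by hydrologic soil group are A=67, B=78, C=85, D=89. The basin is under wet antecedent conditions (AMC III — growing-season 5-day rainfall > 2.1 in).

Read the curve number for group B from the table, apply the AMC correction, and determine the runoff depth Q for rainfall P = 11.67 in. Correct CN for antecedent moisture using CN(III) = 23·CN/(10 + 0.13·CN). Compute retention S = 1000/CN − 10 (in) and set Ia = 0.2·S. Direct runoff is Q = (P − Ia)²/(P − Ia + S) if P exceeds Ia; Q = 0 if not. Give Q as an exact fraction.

NRCS table: row crops, straight row, good condition, soil group B → CN(II) = 78
Adjust CN=78 to AMC III: 23·78/(10 + 0.13·78) → 1794 ÷ (1007/50) = 89700/1007 ≈ 89.076
S = 1000/(89700/1007) − 10 = 1100/897 in ≈ 1.226 in
Initial abstraction Ia = S/5 = (1100/897)/5 = 220/897 ≈ 0.245 in
P − Ia = 11.670 − 0.245 = 1024799/89700 ≈ 11.425 in (> 0, runoff occurs)
Runoff Q = (P−Ia)²/(P−Ia+S) = (11.425)²/(11.425+1.226) = 1050212990401/101791470300 ≈ 10.317 in

Q = 1050212990401/101791470300 in ≈ 10.317 in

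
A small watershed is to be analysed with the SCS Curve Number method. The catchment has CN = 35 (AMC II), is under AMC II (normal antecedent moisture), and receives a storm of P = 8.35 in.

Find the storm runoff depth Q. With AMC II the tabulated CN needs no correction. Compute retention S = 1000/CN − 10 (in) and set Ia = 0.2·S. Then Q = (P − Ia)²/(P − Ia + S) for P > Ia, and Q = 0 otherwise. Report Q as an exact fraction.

Q = 421201/454860 in ≈ 0.926 in

CN(II) = 35; AMC II needs no correction.
Max retention: S = 1000/35 − 10 = 130/7 in (≈ 18.571 in)
Ia = 0.2·(130/7) = 26/7 in ≈ 3.714 in
Excess rainfall: 8.350 − 3.714 = 4.636 in; P > Ia so Q > 0
Runoff Q = (P−Ia)²/(P−Ia+S) = (4.636)²/(4.636+18.571) = 421201/454860 ≈ 0.926 in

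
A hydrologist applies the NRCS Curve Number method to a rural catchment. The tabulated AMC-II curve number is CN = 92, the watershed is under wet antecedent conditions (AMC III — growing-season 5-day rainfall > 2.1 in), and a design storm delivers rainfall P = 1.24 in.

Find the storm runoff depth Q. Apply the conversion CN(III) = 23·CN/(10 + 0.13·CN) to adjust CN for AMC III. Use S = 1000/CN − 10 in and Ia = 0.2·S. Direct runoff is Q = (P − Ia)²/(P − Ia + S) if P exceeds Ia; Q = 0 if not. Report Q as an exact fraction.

Q = 237129201/269776775 in ≈ 0.879 in

CN(III) from CN(II)=92: (23·92)/(10 + 0.13·92) = 52900/549 ≈ 96.357
Retention S: 1000/CN − 10 with CN=96.357 → S = 200/529 ≈ 0.378 in
Ia = 0.2·(200/529) = 40/529 in ≈ 0.076 in
Excess rainfall: 1.240 − 0.076 = 1.164 in; P > Ia so Q > 0
Q: (15399/13225)² ÷ (20399/13225) = 237129201/269776775 in (≈ 0.879 in)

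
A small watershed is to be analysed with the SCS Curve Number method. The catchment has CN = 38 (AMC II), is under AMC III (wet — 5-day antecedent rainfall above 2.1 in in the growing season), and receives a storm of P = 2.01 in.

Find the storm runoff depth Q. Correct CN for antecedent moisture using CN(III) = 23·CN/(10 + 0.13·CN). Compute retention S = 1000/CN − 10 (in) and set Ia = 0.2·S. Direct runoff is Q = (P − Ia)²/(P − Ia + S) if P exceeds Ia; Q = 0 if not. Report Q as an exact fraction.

Adjust CN=38 to AMC III: 23·38/(10 + 0.13·38) → 874 ÷ (747/50) = 43700/747 ≈ 58.501
S = 1000/(43700/747) − 10 = 3100/437 in ≈ 7.094 in
Ia = 0.2·(3100/437) = 620/437 in ≈ 1.419 in
P − Ia = 2.010 − 1.419 = 25837/43700 ≈ 0.591 in (> 0, runoff occurs)
Runoff Q = (P−Ia)²/(P−Ia+S) = (0.591)²/(0.591+7.094) = 667550569/14676076900 ≈ 0.045 in

Q = 667550569/14676076900 in ≈ 0.045 in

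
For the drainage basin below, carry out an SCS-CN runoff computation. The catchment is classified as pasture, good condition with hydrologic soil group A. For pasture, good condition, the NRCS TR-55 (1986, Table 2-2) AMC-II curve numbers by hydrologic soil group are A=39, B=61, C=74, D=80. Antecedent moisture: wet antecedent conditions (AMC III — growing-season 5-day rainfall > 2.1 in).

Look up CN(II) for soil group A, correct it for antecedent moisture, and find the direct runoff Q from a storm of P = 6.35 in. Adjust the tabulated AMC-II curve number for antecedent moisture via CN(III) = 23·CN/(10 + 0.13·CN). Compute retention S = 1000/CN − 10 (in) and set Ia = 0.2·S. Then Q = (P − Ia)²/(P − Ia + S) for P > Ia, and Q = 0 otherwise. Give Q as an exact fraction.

NRCS table: pasture, good condition, soil group A → CN(II) = 39
CN(III) from CN(II)=39: (23·39)/(10 + 0.13·39) = 89700/1507 ≈ 59.522
Max retention: S = 1000/(89700/1507) − 10 = 6100/897 in (≈ 6.800 in)
Initial abstraction Ia = S/5 = (6100/897)/5 = 1220/897 ≈ 1.360 in
P − Ia = 6.350 − 1.360 = 89519/17940 ≈ 4.990 in (> 0, runoff occurs)
Runoff Q = (P−Ia)²/(P−Ia+S) = (4.990)²/(4.990+6.800) = 8013651361/3794650860 ≈ 2.112 in

Q = 8013651361/3794650860 in ≈ 2.112 in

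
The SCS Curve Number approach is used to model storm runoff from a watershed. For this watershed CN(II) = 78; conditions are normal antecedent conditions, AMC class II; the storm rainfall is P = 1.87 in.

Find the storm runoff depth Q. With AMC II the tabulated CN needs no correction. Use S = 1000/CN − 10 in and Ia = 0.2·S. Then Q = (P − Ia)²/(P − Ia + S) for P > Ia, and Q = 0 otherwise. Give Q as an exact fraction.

Q = 214369/518700 in ≈ 0.413 in

AMC II — tabulated CN = 78 applies directly.
S = 1000/78 − 10 = 110/39 in ≈ 2.821 in
Initial abstraction Ia = S/5 = (110/39)/5 = 22/39 ≈ 0.564 in
P − Ia = 1.870 − 0.564 = 5093/3900 ≈ 1.306 in (> 0, runoff occurs)
Runoff Q = (P−Ia)²/(P−Ia+S) = (1.306)²/(1.306+2.821) = 214369/518700 ≈ 0.413 in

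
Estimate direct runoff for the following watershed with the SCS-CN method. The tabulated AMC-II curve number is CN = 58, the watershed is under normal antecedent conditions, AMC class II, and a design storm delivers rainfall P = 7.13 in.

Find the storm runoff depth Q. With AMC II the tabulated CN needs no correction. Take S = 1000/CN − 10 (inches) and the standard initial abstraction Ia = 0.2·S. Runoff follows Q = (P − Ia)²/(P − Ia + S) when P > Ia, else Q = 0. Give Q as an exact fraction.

Average conditions: CN = 58 (no AMC adjustment).
Retention S: 1000/CN − 10 with CN=58.000 → S = 210/29 ≈ 7.241 in
Ia = 0.2S: 0.2·7.241 = 1.448 in (exactly 42/29)
P − Ia = 7.130 − 1.448 = 16477/2900 ≈ 5.682 in (> 0, runoff occurs)
Q: (16477/2900)² ÷ (37477/2900) = 271491529/108683300 in (≈ 2.498 in)

Q = 271491529/108683300 in ≈ 2.498 in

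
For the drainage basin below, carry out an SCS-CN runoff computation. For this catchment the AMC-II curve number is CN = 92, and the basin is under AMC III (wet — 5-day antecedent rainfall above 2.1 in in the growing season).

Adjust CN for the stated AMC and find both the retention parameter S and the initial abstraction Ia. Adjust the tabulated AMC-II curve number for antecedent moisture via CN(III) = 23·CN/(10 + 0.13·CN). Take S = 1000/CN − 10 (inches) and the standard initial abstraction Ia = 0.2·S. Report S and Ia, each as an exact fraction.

Adjust CN=92 to AMC III: 23·92/(10 + 0.13·92) → 2116 ÷ (549/25) = 52900/549 ≈ 96.357
Retention S: 1000/CN − 10 with CN=96.357 → S = 200/529 ≈ 0.378 in
Ia = 0.2S: 0.2·0.378 = 0.076 in (exactly 40/529)

S = 200/529 in ≈ 0.378 in; Ia = 40/529 in ≈ 0.076 in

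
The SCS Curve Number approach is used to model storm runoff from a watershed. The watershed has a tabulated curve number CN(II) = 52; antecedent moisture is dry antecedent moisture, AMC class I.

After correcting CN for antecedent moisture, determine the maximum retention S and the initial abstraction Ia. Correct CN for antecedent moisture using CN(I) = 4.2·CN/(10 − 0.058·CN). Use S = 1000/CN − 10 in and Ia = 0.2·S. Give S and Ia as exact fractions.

Dry (AMC I): CN(I) = 4.2·52/(10 − 0.058·52) = (1092/5)/(873/125) = 9100/291 ≈ 31.271
S = 1000/(9100/291) − 10 = 2000/91 in ≈ 21.978 in
Ia = 0.2·(2000/91) = 400/91 in ≈ 4.396 in

S = 2000/91 in ≈ 21.978 in; Ia = 400/91 in ≈ 4.396 in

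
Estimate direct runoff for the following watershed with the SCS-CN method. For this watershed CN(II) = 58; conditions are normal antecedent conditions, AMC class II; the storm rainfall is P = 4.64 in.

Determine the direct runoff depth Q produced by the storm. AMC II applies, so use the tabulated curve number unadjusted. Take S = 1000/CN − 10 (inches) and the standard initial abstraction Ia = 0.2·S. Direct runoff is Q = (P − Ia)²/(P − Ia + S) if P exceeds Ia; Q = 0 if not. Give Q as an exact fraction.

Q = 1338649/1370975 in ≈ 0.976 in

AMC II — tabulated CN = 58 applies directly.
Retention S: 1000/CN − 10 with CN=58.000 → S = 210/29 ≈ 7.241 in
Initial abstraction Ia = S/5 = (210/29)/5 = 42/29 ≈ 1.448 in
Since P=4.640 > Ia=1.448: effective rainfall P−Ia = 2314/725 in
Q: (2314/725)² ÷ (7564/725) = 1338649/1370975 in (≈ 0.976 in)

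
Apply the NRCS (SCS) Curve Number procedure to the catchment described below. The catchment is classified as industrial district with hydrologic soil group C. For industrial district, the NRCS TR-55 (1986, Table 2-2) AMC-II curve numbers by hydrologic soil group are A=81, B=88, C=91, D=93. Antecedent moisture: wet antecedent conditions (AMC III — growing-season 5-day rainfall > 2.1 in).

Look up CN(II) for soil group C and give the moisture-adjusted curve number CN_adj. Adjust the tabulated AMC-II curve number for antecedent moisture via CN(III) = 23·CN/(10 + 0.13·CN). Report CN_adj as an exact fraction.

NRCS table: industrial district, soil group C → CN(II) = 91
Wet (AMC III): CN(III) = 23·91/(10 + 0.13·91) = 2093/(2183/100) = 209300/2183 ≈ 95.877

CN_adj = 209300/2183 ≈ 95.877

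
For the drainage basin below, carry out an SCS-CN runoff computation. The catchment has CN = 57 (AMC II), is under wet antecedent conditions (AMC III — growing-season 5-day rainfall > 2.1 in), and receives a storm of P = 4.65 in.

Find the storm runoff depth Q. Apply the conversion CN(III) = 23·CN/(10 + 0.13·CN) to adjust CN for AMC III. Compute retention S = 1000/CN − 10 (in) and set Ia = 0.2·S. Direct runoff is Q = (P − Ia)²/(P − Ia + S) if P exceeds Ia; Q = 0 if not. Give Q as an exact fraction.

Q = 10966906729/5000757060 in ≈ 2.193 in

Wet (AMC III): CN(III) = 23·57/(10 + 0.13·57) = 1311/(1741/100) = 131100/1741 ≈ 75.302
Retention S: 1000/CN − 10 with CN=75.302 → S = 4300/1311 ≈ 3.280 in
Ia = 0.2S: 0.2·3.280 = 0.656 in (exactly 860/1311)
Since P=4.650 > Ia=0.656: effective rainfall P−Ia = 104723/26220 in
Q: (104723/26220)² ÷ (190723/26220) = 10966906729/5000757060 in (≈ 2.193 in)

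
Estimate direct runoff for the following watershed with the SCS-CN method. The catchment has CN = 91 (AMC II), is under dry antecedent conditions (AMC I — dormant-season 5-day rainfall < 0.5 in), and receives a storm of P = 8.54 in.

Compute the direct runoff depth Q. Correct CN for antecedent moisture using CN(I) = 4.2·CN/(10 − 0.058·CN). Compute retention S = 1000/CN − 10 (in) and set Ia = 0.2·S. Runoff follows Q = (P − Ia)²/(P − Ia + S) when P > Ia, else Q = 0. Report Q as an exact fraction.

Q = 66048486001/10574168150 in ≈ 6.246 in

CN(I) from CN(II)=91: (4.2·91)/(10 − 0.058·91) = 63700/787 ≈ 80.940
Retention S: 1000/CN − 10 with CN=80.940 → S = 1500/637 ≈ 2.355 in
Initial abstraction Ia = S/5 = (1500/637)/5 = 300/637 ≈ 0.471 in
Since P=8.540 > Ia=0.471: effective rainfall P−Ia = 256999/31850 in
Q = (256999/31850)²/((256999/31850) + 1500/637) = (66048486001/1014422500)/(331999/31850) = 66048486001/10574168150 in ≈ 6.246 in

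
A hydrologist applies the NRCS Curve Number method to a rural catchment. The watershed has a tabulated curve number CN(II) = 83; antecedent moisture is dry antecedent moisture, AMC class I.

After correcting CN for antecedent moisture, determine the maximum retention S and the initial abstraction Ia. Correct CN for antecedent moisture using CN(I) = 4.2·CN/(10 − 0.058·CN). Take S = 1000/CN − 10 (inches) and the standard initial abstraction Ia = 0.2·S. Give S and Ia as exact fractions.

CN(I) from CN(II)=83: (4.2·83)/(10 − 0.058·83) = 174300/2593 ≈ 67.219
Max retention: S = 1000/(174300/2593) − 10 = 8500/1743 in (≈ 4.877 in)
Ia = 0.2S: 0.2·4.877 = 0.975 in (exactly 1700/1743)

S = 8500/1743 in ≈ 4.877 in; Ia = 1700/1743 in ≈ 0.975 in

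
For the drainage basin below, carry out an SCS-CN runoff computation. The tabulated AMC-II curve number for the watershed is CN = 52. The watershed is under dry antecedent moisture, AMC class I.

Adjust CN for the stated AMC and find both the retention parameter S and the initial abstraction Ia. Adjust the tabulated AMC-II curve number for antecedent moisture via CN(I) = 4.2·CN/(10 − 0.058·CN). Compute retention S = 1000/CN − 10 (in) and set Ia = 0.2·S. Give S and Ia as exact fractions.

S = 2000/91 in ≈ 21.978 in; Ia = 400/91 in ≈ 4.396 in

Dry (AMC I): CN(I) = 4.2·52/(10 − 0.058·52) = (1092/5)/(873/125) = 9100/291 ≈ 31.271
S = 1000/(9100/291) − 10 = 2000/91 in ≈ 21.978 in
Ia = 0.2S: 0.2·21.978 = 4.396 in (exactly 400/91)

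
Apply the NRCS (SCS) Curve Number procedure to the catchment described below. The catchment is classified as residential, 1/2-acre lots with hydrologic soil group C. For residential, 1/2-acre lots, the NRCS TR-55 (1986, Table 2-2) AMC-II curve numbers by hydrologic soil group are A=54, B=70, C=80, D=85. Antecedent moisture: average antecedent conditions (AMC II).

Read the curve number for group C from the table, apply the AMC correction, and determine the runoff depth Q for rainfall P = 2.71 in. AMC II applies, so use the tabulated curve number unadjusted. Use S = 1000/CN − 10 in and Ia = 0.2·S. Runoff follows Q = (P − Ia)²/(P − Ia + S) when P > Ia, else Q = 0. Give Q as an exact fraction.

NRCS table: residential, 1/2-acre lots, soil group C → CN(II) = 80
CN(II) = 80; AMC II needs no correction.
S = 1000/80 − 10 = 5/2 in ≈ 2.500 in
Ia = 0.2S: 0.2·2.500 = 0.500 in (exactly 1/2)
Excess rainfall: 2.710 − 0.500 = 2.210 in; P > Ia so Q > 0
Q: (221/100)² ÷ (471/100) = 48841/47100 in (≈ 1.037 in)

Q = 48841/47100 in ≈ 1.037 in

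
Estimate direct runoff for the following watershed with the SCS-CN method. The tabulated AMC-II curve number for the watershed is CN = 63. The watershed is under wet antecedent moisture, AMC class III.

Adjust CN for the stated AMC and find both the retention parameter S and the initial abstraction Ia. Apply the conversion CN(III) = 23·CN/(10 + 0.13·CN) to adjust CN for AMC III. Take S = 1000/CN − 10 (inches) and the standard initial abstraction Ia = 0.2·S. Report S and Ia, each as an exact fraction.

Wet (AMC III): CN(III) = 23·63/(10 + 0.13·63) = 1449/(1819/100) = 144900/1819 ≈ 79.659
Max retention: S = 1000/(144900/1819) − 10 = 3700/1449 in (≈ 2.553 in)
Initial abstraction Ia = S/5 = (3700/1449)/5 = 740/1449 ≈ 0.511 in

S = 3700/1449 in ≈ 2.553 in; Ia = 740/1449 in ≈ 0.511 in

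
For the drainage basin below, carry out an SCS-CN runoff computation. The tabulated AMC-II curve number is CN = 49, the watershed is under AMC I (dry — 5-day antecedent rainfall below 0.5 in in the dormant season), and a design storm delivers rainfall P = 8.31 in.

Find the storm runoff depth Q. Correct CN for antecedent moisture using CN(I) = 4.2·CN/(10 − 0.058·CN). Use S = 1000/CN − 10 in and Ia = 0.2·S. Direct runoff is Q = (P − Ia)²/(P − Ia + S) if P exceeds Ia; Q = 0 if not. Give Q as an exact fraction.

Q = 13232591089/33100631900 in ≈ 0.400 in

CN(I) from CN(II)=49: (4.2·49)/(10 − 0.058·49) = 34300/1193 ≈ 28.751
Max retention: S = 1000/(34300/1193) − 10 = 8500/343 in (≈ 24.781 in)
Ia = 0.2S: 0.2·24.781 = 4.956 in (exactly 1700/343)
P − Ia = 8.310 − 4.956 = 115033/34300 ≈ 3.354 in (> 0, runoff occurs)
Q = (115033/34300)²/((115033/34300) + 8500/343) = (13232591089/1176490000)/(965033/34300) = 13232591089/33100631900 in ≈ 0.400 in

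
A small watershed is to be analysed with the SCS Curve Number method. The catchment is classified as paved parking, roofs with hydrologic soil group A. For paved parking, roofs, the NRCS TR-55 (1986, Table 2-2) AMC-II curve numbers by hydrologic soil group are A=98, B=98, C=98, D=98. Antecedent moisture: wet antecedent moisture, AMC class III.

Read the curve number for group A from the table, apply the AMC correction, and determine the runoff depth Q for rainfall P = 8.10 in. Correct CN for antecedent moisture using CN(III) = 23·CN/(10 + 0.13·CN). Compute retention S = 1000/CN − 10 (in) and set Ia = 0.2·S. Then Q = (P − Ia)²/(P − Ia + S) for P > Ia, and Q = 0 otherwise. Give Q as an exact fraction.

NRCS table: paved parking, roofs, soil group A → CN(II) = 98
Adjust CN=98 to AMC III: 23·98/(10 + 0.13·98) → 2254 ÷ (1137/50) = 112700/1137 ≈ 99.120
S = 1000/(112700/1137) − 10 = 100/1127 in ≈ 0.089 in
Ia = 0.2S: 0.2·0.089 = 0.018 in (exactly 20/1127)
P − Ia = 8.100 − 0.018 = 91087/11270 ≈ 8.082 in (> 0, runoff occurs)
Q = (91087/11270)²/((91087/11270) + 100/1127) = (8296841569/127012900)/(92087/11270) = 8296841569/1037820490 in ≈ 7.994 in

Q = 8296841569/1037820490 in ≈ 7.994 in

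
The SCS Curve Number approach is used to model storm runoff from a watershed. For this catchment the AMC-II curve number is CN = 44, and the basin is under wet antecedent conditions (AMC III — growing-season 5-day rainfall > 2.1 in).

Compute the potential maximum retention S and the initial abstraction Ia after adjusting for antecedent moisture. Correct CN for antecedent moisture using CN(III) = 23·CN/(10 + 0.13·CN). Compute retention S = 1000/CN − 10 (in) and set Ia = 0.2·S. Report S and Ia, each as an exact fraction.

S = 1400/253 in ≈ 5.534 in; Ia = 280/253 in ≈ 1.107 in

Adjust CN=44 to AMC III: 23·44/(10 + 0.13·44) → 1012 ÷ (393/25) = 25300/393 ≈ 64.377
Retention S: 1000/CN − 10 with CN=64.377 → S = 1400/253 ≈ 5.534 in
Initial abstraction Ia = S/5 = (1400/253)/5 = 280/253 ≈ 1.107 in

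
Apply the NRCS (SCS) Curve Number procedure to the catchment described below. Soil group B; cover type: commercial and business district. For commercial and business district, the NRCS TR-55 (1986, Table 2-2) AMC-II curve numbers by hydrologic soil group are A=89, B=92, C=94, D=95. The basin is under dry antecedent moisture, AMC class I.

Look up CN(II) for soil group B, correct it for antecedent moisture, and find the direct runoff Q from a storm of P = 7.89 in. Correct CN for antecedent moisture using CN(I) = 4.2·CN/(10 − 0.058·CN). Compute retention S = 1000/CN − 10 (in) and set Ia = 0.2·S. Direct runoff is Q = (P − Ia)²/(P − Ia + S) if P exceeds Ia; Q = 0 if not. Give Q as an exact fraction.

Q = 130383821569/22270502100 in ≈ 5.855 in

NRCS table: commercial and business district, soil group B → CN(II) = 92
Dry (AMC I): CN(I) = 4.2·92/(10 − 0.058·92) = (1932/5)/(583/125) = 48300/583 ≈ 82.847
Retention S: 1000/CN − 10 with CN=82.847 → S = 1000/483 ≈ 2.070 in
Ia = 0.2·(1000/483) = 200/483 in ≈ 0.414 in
P − Ia = 7.890 − 0.414 = 361087/48300 ≈ 7.476 in (> 0, runoff occurs)
Q = (361087/48300)²/((361087/48300) + 1000/483) = (130383821569/2332890000)/(461087/48300) = 130383821569/22270502100 in ≈ 5.855 in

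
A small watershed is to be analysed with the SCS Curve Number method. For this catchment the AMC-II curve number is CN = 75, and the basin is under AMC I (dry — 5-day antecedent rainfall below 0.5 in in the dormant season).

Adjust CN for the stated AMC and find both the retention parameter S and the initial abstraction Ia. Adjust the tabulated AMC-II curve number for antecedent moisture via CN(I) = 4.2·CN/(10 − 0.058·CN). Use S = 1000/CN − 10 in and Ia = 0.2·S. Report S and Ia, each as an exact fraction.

S = 500/63 in ≈ 7.937 in; Ia = 100/63 in ≈ 1.587 in

Dry (AMC I): CN(I) = 4.2·75/(10 − 0.058·75) = 315/(113/20) = 6300/113 ≈ 55.752
Retention S: 1000/CN − 10 with CN=55.752 → S = 500/63 ≈ 7.937 in
Ia = 0.2·(500/63) = 100/63 in ≈ 1.587 in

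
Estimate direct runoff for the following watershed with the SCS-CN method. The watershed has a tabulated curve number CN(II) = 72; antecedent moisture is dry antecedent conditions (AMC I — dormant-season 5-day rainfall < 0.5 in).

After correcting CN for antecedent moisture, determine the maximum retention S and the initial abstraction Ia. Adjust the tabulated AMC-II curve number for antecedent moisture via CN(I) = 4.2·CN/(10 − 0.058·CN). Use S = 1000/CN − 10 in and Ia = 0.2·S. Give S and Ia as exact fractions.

S = 250/27 in ≈ 9.259 in; Ia = 50/27 in ≈ 1.852 in

Adjust CN=72 to AMC I: 4.2·72/(10 − 0.058·72) → (1512/5) ÷ (728/125) = 675/13 ≈ 51.923
S = 1000/(675/13) − 10 = 250/27 in ≈ 9.259 in
Ia = 0.2S: 0.2·9.259 = 1.852 in (exactly 50/27)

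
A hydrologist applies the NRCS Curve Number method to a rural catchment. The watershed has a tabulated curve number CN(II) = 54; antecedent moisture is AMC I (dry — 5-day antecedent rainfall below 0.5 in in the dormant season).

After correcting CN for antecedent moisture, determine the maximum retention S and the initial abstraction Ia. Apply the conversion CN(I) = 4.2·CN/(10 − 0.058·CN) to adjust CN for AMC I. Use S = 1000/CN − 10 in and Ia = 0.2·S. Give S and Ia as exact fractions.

Dry (AMC I): CN(I) = 4.2·54/(10 − 0.058·54) = (1134/5)/(1717/250) = 56700/1717 ≈ 33.023
S = 1000/(56700/1717) − 10 = 11500/567 in ≈ 20.282 in
Initial abstraction Ia = S/5 = (11500/567)/5 = 2300/567 ≈ 4.056 in

S = 11500/567 in ≈ 20.282 in; Ia = 2300/567 in ≈ 4.056 in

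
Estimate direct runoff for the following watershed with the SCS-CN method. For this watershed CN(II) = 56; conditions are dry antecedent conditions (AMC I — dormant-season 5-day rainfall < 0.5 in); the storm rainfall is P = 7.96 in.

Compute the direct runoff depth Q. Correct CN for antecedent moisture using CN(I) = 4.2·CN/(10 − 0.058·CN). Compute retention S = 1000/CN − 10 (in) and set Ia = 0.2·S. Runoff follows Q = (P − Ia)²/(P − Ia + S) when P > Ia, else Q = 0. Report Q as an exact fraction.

Dry (AMC I): CN(I) = 4.2·56/(10 − 0.058·56) = (1176/5)/(844/125) = 7350/211 ≈ 34.834
S = 1000/(7350/211) − 10 = 2750/147 in ≈ 18.707 in
Ia = 0.2·(2750/147) = 550/147 in ≈ 3.741 in
Since P=7.960 > Ia=3.741: effective rainfall P−Ia = 15503/3675 in
Runoff Q = (P−Ia)²/(P−Ia+S) = (4.219)²/(4.219+18.707) = 240343009/309629775 ≈ 0.776 in

Q = 240343009/309629775 in ≈ 0.776 in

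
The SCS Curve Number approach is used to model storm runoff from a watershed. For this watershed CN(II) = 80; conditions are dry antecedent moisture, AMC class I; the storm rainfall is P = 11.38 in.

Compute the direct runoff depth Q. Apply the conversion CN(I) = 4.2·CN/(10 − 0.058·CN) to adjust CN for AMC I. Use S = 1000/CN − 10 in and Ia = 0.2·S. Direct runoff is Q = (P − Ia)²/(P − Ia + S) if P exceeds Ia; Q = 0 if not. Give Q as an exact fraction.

Q = 114468601/17796450 in ≈ 6.432 in

Dry (AMC I): CN(I) = 4.2·80/(10 − 0.058·80) = 336/(134/25) = 4200/67 ≈ 62.687
Retention S: 1000/CN − 10 with CN=62.687 → S = 125/21 ≈ 5.952 in
Ia = 0.2·(125/21) = 25/21 in ≈ 1.190 in
Excess rainfall: 11.380 − 1.190 = 10.190 in; P > Ia so Q > 0
Runoff Q = (P−Ia)²/(P−Ia+S) = (10.190)²/(10.190+5.952) = 114468601/17796450 ≈ 6.432 in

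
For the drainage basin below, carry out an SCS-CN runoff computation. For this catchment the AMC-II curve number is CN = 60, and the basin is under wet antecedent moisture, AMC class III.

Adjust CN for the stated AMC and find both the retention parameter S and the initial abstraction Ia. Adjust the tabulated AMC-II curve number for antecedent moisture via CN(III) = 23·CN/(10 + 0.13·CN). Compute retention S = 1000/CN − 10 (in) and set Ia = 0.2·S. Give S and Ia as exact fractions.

S = 200/69 in ≈ 2.899 in; Ia = 40/69 in ≈ 0.580 in

Wet (AMC III): CN(III) = 23·60/(10 + 0.13·60) = 1380/(89/5) = 6900/89 ≈ 77.528
Retention S: 1000/CN − 10 with CN=77.528 → S = 200/69 ≈ 2.899 in
Initial abstraction Ia = S/5 = (200/69)/5 = 40/69 ≈ 0.580 in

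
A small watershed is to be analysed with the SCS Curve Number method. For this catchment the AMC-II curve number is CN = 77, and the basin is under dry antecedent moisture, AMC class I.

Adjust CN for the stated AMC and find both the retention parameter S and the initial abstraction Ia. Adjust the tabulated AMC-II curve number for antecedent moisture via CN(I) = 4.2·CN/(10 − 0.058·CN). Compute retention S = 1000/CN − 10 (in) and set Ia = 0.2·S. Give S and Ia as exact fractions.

Adjust CN=77 to AMC I: 4.2·77/(10 − 0.058·77) → (1617/5) ÷ (2767/500) = 161700/2767 ≈ 58.439
Retention S: 1000/CN − 10 with CN=58.439 → S = 11500/1617 ≈ 7.112 in
Initial abstraction Ia = S/5 = (11500/1617)/5 = 2300/1617 ≈ 1.422 in

S = 11500/1617 in ≈ 7.112 in; Ia = 2300/1617 in ≈ 1.422 in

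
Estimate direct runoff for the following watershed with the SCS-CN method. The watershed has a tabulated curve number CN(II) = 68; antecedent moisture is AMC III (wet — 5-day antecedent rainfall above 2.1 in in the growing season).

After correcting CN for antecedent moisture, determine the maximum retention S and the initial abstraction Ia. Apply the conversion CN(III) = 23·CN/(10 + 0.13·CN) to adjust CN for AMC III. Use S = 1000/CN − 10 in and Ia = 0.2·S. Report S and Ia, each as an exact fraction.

S = 800/391 in ≈ 2.046 in; Ia = 160/391 in ≈ 0.409 in

Wet (AMC III): CN(III) = 23·68/(10 + 0.13·68) = 1564/(471/25) = 39100/471 ≈ 83.015
Retention S: 1000/CN − 10 with CN=83.015 → S = 800/391 ≈ 2.046 in
Ia = 0.2S: 0.2·2.046 = 0.409 in (exactly 160/391)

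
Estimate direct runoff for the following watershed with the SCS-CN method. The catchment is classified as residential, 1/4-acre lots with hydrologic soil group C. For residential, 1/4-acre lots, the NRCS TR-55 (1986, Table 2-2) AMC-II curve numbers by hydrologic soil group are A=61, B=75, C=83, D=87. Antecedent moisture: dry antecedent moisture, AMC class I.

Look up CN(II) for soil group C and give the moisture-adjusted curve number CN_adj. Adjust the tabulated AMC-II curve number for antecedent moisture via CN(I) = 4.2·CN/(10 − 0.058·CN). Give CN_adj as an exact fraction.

NRCS table: residential, 1/4-acre lots, soil group C → CN(II) = 83
Adjust CN=83 to AMC I: 4.2·83/(10 − 0.058·83) → (1743/5) ÷ (2593/500) = 174300/2593 ≈ 67.219

CN_adj = 174300/2593 ≈ 67.219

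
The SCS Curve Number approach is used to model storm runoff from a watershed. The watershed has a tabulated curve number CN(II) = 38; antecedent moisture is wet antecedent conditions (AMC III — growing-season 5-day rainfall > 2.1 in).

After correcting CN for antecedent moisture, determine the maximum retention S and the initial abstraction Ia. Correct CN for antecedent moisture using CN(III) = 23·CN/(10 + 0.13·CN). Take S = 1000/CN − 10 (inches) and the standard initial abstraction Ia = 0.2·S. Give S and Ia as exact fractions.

S = 3100/437 in ≈ 7.094 in; Ia = 620/437 in ≈ 1.419 in

Wet (AMC III): CN(III) = 23·38/(10 + 0.13·38) = 874/(747/50) = 43700/747 ≈ 58.501
S = 1000/(43700/747) − 10 = 3100/437 in ≈ 7.094 in
Initial abstraction Ia = S/5 = (3100/437)/5 = 620/437 ≈ 1.419 in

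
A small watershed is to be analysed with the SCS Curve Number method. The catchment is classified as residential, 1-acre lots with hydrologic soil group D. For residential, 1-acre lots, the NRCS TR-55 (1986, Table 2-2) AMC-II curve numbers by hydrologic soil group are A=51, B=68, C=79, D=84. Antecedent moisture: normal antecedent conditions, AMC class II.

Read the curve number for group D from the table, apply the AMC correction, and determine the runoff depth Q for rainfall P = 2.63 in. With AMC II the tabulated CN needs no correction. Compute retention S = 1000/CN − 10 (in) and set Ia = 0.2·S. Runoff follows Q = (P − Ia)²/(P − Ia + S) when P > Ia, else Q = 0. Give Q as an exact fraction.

NRCS table: residential, 1-acre lots, soil group D → CN(II) = 84
Average conditions: CN = 84 (no AMC adjustment).
S = 1000/84 − 10 = 40/21 in ≈ 1.905 in
Ia = 0.2S: 0.2·1.905 = 0.381 in (exactly 8/21)
P − Ia = 2.630 − 0.381 = 4723/2100 ≈ 2.249 in (> 0, runoff occurs)
Runoff Q = (P−Ia)²/(P−Ia+S) = (2.249)²/(2.249+1.905) = 22306729/18318300 ≈ 1.218 in

Q = 22306729/18318300 in ≈ 1.218 in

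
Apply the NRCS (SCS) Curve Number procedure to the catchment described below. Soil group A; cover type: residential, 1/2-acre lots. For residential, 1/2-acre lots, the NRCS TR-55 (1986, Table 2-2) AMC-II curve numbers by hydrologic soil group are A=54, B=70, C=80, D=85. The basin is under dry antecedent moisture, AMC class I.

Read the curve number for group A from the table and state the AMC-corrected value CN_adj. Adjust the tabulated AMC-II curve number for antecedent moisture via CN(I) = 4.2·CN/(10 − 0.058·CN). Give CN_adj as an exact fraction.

CN_adj = 56700/1717 ≈ 33.023

NRCS table: residential, 1/2-acre lots, soil group A → CN(II) = 54
CN(I) from CN(II)=54: (4.2·54)/(10 − 0.058·54) = 56700/1717 ≈ 33.023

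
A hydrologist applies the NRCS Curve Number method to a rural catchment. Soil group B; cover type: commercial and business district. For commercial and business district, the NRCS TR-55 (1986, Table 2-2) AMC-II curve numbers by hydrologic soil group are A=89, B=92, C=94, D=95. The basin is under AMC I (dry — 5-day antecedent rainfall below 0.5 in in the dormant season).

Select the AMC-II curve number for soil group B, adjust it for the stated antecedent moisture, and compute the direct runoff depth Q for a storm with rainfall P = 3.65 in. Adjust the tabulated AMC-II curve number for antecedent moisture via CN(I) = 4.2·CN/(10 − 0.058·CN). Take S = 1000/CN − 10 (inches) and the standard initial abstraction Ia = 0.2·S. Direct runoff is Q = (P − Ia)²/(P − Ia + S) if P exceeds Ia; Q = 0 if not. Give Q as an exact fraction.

Q = 977125081/495161940 in ≈ 1.973 in

NRCS table: commercial and business district, soil group B → CN(II) = 92
Adjust CN=92 to AMC I: 4.2·92/(10 − 0.058·92) → (1932/5) ÷ (583/125) = 48300/583 ≈ 82.847
S = 1000/(48300/583) − 10 = 1000/483 in ≈ 2.070 in
Initial abstraction Ia = S/5 = (1000/483)/5 = 200/483 ≈ 0.414 in
P − Ia = 3.650 − 0.414 = 31259/9660 ≈ 3.236 in (> 0, runoff occurs)
Q = (31259/9660)²/((31259/9660) + 1000/483) = (977125081/93315600)/(51259/9660) = 977125081/495161940 in ≈ 1.973 in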